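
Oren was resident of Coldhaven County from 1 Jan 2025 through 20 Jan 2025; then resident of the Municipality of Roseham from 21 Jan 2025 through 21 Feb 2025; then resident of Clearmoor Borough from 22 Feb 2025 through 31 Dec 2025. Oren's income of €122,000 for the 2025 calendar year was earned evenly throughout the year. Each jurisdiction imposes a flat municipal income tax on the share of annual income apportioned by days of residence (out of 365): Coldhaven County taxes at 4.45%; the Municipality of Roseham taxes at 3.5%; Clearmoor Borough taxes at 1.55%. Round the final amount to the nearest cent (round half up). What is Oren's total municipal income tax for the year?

€2,293.43

Coldhaven County, 1 Jan – 20 Jan 2025: 20 days → €122,000 × 4.45% × 20/365 = €297.4795
The Municipality of Roseham, 21 Jan – 21 Feb 2025: 32 days → €122,000 × 3.5% × 32/365 = €374.3562
Clearmoor Borough, 22 Feb – 31 Dec 2025: 313 days → €122,000 × 1.55% × 313/365 = €1,621.5973
Total = €2,293.4329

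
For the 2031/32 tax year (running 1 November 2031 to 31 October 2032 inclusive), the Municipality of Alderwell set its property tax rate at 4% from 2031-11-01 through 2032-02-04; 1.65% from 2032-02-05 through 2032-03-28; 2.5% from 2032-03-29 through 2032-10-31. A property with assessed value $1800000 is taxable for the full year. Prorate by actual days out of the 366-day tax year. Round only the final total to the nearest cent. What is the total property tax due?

$49866.39

2031-11-01 to 2032-02-04: 96 days at 4% → $1800000 × 4% × 96/366 = $18885.2459
2032-02-05 to 2032-03-28: 53 days at 1.65% → $1800000 × 1.65% × 53/366 = $4300.8197
2032-03-29 to 2032-10-31: 217 days at 2.5% → $1800000 × 2.5% × 217/366 = $26680.3279
Total = $49866.3934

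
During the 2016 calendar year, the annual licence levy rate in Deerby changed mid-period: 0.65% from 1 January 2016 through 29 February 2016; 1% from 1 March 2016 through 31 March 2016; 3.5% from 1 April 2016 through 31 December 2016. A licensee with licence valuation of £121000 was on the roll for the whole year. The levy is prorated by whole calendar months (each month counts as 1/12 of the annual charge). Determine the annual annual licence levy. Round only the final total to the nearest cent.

£3408.17

1 January – 29 February 2016: 2 months at 0.65% → £121000 × 0.65% × 2/12 = £131.0833
1 March – 31 March 2016: 1 month at 1% → £121000 × 1% × 1/12 = £100.8333
1 April – 31 December 2016: 9 months at 3.5% → £121000 × 3.5% × 9/12 = £3176.2500
Total = £3408.1667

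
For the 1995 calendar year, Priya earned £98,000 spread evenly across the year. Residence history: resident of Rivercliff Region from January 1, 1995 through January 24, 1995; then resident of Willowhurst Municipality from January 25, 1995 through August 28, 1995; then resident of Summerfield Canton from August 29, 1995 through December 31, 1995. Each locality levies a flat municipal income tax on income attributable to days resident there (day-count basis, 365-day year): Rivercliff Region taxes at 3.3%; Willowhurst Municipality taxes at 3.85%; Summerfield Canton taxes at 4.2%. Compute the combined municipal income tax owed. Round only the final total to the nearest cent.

£3,855.02

Rivercliff Region, January 1 – January 24, 1995: 24 days → £98,000 × 3.3% × 24/365 = £212.6466
Willowhurst Municipality, January 25 – August 28, 1995: 216 days → £98,000 × 3.85% × 216/365 = £2,232.7890
Summerfield Canton, August 29 – December 31, 1995: 125 days → £98,000 × 4.2% × 125/365 = £1,409.5890
Total = £3,855.0247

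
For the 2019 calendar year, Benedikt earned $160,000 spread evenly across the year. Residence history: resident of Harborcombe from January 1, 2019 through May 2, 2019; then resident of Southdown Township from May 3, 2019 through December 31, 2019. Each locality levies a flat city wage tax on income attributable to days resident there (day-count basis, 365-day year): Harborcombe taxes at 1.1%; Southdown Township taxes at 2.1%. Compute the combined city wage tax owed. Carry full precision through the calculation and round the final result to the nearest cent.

Harborcombe, January 1 – May 2, 2019: 122 days → $160,000 × 1.1% × 122/365 = $588.2740
Southdown Township, May 3 – December 31, 2019: 243 days → $160,000 × 2.1% × 243/365 = $2,236.9315
Total = $2,825.2055

$2,825.21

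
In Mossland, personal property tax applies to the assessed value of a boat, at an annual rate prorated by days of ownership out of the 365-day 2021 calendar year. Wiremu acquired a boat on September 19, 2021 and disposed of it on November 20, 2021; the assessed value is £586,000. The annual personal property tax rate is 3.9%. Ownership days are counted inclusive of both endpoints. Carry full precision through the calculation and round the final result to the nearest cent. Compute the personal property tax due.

£3,944.66

Days held (September 19 – November 20, 2021): 63 out of 365
Tax = £586,000 × 3.9% × 63/365 = £3,944.6630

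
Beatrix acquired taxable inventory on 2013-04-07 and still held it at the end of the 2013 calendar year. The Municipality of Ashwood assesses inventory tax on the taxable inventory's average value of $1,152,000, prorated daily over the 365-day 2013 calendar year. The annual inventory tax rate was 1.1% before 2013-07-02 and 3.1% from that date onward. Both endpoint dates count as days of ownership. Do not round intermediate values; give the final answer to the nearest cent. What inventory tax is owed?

$20,890.65

2013-04-07 to 2013-07-01: 86 days at 1.1% → $1,152,000 × 1.1% × 86/365 = $2,985.7315
2013-07-02 to 2013-12-31: 183 days at 3.1% → $1,152,000 × 3.1% × 183/365 = $17,904.9205
Total = $20,890.6521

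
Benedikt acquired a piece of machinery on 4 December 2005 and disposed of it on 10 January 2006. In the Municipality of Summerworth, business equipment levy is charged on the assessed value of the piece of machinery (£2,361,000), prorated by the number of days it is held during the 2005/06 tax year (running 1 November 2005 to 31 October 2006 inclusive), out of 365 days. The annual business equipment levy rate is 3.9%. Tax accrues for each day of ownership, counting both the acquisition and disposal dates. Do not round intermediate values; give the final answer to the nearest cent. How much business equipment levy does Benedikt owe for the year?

Days held (4 December 2005 – 10 January 2006): 38 out of 365
Tax = £2,361,000 × 3.9% × 38/365 = £9,586.3068

£9,586.31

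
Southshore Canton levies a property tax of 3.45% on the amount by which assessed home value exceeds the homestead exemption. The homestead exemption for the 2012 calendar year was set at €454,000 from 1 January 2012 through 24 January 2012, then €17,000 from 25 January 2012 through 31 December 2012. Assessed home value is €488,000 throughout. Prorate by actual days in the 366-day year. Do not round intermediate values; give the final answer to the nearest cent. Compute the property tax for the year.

€15,260.88

1 January – 24 January 2012: 24 days, exemption €454,000 → (€488,000 − €454,000) × 3.45% × 24/366 = €76.9180
25 January – 31 December 2012: 342 days, exemption €17,000 → (€488,000 − €17,000) × 3.45% × 342/366 = €15,183.9590
Total = €15,260.8770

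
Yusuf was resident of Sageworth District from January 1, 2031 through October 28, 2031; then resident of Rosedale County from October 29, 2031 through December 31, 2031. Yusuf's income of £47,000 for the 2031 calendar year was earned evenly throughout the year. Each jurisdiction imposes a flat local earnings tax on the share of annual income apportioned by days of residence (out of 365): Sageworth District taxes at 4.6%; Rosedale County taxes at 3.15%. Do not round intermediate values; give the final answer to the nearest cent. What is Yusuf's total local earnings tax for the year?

£2,042.50

Sageworth District, January 1 – October 28, 2031: 301 days → £47,000 × 4.6% × 301/365 = £1,782.9096
Rosedale County, October 29 – December 31, 2031: 64 days → £47,000 × 3.15% × 64/365 = £259.5945
Total = £2,042.5041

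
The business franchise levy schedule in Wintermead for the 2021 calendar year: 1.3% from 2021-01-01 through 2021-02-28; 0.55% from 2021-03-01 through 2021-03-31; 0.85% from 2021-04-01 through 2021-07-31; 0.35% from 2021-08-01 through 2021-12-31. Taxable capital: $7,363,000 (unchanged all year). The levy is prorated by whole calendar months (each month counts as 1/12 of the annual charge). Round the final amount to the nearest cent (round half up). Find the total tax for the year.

$50,927.42

2021-01-01 to 2021-02-28: 2 months at 1.3% → $7,363,000 × 1.3% × 2/12 = $15,953.1667
2021-03-01 to 2021-03-31: 1 month at 0.55% → $7,363,000 × 0.55% × 1/12 = $3,374.7083
2021-04-01 to 2021-07-31: 4 months at 0.85% → $7,363,000 × 0.85% × 4/12 = $20,861.8333
2021-08-01 to 2021-12-31: 5 months at 0.35% → $7,363,000 × 0.35% × 5/12 = $10,737.7083
Total = $50,927.4167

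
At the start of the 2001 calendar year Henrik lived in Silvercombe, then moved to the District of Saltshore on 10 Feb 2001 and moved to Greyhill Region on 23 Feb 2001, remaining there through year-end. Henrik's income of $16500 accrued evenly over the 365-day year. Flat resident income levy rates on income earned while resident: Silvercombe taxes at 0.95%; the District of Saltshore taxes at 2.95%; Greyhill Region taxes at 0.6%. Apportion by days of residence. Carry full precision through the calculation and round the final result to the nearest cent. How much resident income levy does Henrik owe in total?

$119.14

Silvercombe, 1 Jan – 9 Feb 2001: 40 days → $16500 × 0.95% × 40/365 = $17.1781
The District of Saltshore, 10 Feb – 22 Feb 2001: 13 days → $16500 × 2.95% × 13/365 = $17.3363
Greyhill Region, 23 Feb – 31 Dec 2001: 312 days → $16500 × 0.6% × 312/365 = $84.6247
Total = $119.1390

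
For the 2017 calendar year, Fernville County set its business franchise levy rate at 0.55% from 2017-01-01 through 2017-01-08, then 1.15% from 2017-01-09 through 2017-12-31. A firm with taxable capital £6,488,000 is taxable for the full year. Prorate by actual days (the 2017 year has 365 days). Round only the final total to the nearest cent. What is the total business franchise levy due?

£73,758.78

2017-01-01 to 2017-01-08: 8 days at 0.55% → £6,488,000 × 0.55% × 8/365 = £782.1151
2017-01-09 to 2017-12-31: 357 days at 1.15% → £6,488,000 × 1.15% × 357/365 = £72,976.6685
Total = £73,758.7836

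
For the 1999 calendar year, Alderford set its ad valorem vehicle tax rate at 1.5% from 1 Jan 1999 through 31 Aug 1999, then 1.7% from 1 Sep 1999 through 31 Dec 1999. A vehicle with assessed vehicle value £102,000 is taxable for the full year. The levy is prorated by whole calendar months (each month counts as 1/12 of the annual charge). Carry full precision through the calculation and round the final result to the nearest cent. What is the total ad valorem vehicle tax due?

£1,598.00

1 Jan – 31 Aug 1999: 8 months at 1.5% → £102,000 × 1.5% × 8/12 = £1,020.0000
1 Sep – 31 Dec 1999: 4 months at 1.7% → £102,000 × 1.7% × 4/12 = £578.0000
Total = £1,598.0000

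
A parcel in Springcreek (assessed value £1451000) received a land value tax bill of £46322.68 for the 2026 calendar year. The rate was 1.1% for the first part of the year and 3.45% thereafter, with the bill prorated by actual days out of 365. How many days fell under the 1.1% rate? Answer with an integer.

Let d = days at the first rate; then 365 − d days at the second rate.
£1451000 × [1.1%·d + 3.45%·(365−d)] / 365 = £46322.68
Solving gives d = 40, so the new rate took effect on 10 Feb 2026.

40 days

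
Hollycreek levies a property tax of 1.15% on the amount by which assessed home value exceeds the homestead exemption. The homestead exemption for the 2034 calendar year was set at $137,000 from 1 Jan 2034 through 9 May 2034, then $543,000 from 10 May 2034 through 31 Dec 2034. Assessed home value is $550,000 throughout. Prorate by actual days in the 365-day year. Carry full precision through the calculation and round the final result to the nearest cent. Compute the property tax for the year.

1 Jan – 9 May 2034: 129 days, exemption $137,000 → ($550,000 − $137,000) × 1.15% × 129/365 = $1,678.5904
10 May – 31 Dec 2034: 236 days, exemption $543,000 → ($550,000 − $543,000) × 1.15% × 236/365 = $52.0493
Total = $1,730.6397

$1,730.64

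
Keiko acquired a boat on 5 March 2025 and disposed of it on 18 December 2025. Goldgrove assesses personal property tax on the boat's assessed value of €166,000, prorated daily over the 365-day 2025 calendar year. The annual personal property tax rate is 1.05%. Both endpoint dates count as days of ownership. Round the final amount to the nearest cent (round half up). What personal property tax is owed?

€1,380.07

Days held (5 March – 18 December 2025): 289 out of 365
Tax = €166,000 × 1.05% × 289/365 = €1,380.0740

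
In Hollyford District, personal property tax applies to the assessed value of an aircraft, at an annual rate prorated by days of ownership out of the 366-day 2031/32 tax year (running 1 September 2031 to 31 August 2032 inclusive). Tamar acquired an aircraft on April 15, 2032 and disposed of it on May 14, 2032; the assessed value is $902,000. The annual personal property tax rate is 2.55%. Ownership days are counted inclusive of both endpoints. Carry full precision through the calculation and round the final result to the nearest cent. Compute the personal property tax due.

Days held (April 15 – May 14, 2032): 30 out of 366
Tax = $902,000 × 2.55% × 30/366 = $1,885.3279

$1,885.33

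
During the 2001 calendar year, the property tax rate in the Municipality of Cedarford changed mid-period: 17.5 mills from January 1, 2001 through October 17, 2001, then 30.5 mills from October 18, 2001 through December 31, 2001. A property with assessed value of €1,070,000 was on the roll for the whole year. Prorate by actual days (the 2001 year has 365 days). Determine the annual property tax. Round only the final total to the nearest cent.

January 1 – October 17, 2001: 290 days at 17.5 mills → €1,070,000 × 1.75% × 290/365 = €14,877.3973
October 18 – December 31, 2001: 75 days at 30.5 mills → €1,070,000 × 3.05% × 75/365 = €6,705.8219
Total = €21,583.2192

€21,583.22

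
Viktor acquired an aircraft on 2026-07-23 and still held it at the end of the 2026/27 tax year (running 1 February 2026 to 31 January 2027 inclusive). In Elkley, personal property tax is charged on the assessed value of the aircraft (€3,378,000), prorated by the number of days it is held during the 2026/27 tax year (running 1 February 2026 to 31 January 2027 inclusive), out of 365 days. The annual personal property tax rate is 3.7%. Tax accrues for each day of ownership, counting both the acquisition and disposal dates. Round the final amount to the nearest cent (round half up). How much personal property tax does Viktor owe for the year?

Days held (2026-07-23 to 2027-01-31): 193 out of 365
Tax = €3,378,000 × 3.7% × 193/365 = €66,088.4877

€66,088.49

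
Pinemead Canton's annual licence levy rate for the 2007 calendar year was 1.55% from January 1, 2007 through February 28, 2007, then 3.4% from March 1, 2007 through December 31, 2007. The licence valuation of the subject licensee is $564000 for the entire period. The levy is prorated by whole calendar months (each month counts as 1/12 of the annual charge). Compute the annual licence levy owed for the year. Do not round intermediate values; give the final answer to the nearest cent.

January 1 – February 28, 2007: 2 months at 1.55% → $564000 × 1.55% × 2/12 = $1457.0000
March 1 – December 31, 2007: 10 months at 3.4% → $564000 × 3.4% × 10/12 = $15980.0000
Total = $17437.0000

$17437.00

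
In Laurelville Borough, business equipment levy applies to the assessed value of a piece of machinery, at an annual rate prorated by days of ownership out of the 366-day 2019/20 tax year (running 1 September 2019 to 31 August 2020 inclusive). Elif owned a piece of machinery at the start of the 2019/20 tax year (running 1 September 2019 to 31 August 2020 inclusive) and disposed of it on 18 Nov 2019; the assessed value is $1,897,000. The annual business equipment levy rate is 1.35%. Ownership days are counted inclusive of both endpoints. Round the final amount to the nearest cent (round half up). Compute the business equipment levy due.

$5,527.73

Days held (1 Sep – 18 Nov 2019): 79 out of 366
Tax = $1,897,000 × 1.35% × 79/366 = $5,527.7336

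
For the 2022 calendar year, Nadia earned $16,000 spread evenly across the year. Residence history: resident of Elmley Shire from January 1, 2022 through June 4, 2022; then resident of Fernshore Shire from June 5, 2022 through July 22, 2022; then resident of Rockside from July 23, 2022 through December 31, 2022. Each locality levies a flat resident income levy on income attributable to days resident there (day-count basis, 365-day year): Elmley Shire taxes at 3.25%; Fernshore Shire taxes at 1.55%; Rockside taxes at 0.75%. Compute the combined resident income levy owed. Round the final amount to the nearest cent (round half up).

Elmley Shire, January 1 – June 4, 2022: 155 days → $16,000 × 3.25% × 155/365 = $220.8219
Fernshore Shire, June 5 – July 22, 2022: 48 days → $16,000 × 1.55% × 48/365 = $32.6137
Rockside, July 23 – December 31, 2022: 162 days → $16,000 × 0.75% × 162/365 = $53.2603
Total = $306.6959

$306.70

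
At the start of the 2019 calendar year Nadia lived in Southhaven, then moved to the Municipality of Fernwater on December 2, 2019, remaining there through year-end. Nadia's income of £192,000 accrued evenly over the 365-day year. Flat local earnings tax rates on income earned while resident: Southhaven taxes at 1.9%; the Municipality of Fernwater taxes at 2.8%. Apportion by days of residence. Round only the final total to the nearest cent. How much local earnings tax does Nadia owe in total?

£3,790.03

Southhaven, January 1 – December 1, 2019: 335 days → £192,000 × 1.9% × 335/365 = £3,348.1644
The Municipality of Fernwater, December 2 – December 31, 2019: 30 days → £192,000 × 2.8% × 30/365 = £441.8630
Total = £3,790.0274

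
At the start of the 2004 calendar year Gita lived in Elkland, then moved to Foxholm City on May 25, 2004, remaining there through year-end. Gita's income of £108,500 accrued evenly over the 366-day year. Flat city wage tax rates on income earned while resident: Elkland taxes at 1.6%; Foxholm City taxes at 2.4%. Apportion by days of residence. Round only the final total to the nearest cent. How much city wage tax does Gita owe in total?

Elkland, January 1 – May 24, 2004: 145 days → £108,500 × 1.6% × 145/366 = £687.7596
Foxholm City, May 25 – December 31, 2004: 221 days → £108,500 × 2.4% × 221/366 = £1,572.3607
Total = £2,260.1202

£2,260.12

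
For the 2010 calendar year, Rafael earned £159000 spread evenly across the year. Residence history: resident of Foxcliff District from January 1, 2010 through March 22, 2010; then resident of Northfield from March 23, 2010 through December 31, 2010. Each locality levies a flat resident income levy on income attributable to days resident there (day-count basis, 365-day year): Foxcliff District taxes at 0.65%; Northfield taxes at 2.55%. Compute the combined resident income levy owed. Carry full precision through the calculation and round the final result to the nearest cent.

Foxcliff District, January 1 – March 22, 2010: 81 days → £159000 × 0.65% × 81/365 = £229.3521
Northfield, March 23 – December 31, 2010: 284 days → £159000 × 2.55% × 284/365 = £3154.7342
Total = £3384.0863

£3384.09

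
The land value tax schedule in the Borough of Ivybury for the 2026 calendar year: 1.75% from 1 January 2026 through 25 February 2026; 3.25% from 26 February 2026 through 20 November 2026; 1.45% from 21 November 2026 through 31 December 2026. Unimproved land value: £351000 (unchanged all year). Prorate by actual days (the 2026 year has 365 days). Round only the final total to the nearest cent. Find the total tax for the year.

1 January – 25 February 2026: 56 days at 1.75% → £351000 × 1.75% × 56/365 = £942.4110
26 February – 20 November 2026: 268 days at 3.25% → £351000 × 3.25% × 268/365 = £8375.9178
21 November – 31 December 2026: 41 days at 1.45% → £351000 × 1.45% × 41/365 = £571.6973
Total = £9890.0260

£9890.03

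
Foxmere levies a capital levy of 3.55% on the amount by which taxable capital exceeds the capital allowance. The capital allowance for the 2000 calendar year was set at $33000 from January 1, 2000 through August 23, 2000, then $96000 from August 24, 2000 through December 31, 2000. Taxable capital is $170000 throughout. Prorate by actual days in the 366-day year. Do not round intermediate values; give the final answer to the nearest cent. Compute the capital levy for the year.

January 1 – August 23, 2000: 236 days, exemption $33000 → ($170000 − $33000) × 3.55% × 236/366 = $3136.0273
August 24 – December 31, 2000: 130 days, exemption $96000 → ($170000 − $96000) × 3.55% × 130/366 = $933.0874
Total = $4069.1148

$4069.11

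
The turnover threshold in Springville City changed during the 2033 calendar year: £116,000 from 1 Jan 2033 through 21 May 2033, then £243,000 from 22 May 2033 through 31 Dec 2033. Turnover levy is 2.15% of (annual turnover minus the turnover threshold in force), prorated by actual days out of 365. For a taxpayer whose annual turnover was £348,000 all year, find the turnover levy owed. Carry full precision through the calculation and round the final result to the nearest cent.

1 Jan – 21 May 2033: 141 days, exemption £116,000 → (£348,000 − £116,000) × 2.15% × 141/365 = £1,926.8712
22 May – 31 Dec 2033: 224 days, exemption £243,000 → (£348,000 − £243,000) × 2.15% × 224/365 = £1,385.4247
Total = £3,312.2959

£3,312.30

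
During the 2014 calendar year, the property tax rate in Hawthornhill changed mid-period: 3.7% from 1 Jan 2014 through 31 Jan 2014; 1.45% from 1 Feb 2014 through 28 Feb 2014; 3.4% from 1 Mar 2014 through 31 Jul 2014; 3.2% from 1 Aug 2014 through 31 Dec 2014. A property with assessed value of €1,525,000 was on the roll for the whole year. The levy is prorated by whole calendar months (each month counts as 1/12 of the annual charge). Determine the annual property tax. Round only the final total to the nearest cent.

€48,482.29

1 Jan – 31 Jan 2014: 1 month at 3.7% → €1,525,000 × 3.7% × 1/12 = €4,702.0833
1 Feb – 28 Feb 2014: 1 month at 1.45% → €1,525,000 × 1.45% × 1/12 = €1,842.7083
1 Mar – 31 Jul 2014: 5 months at 3.4% → €1,525,000 × 3.4% × 5/12 = €21,604.1667
1 Aug – 31 Dec 2014: 5 months at 3.2% → €1,525,000 × 3.2% × 5/12 = €20,333.3333
Total = €48,482.2917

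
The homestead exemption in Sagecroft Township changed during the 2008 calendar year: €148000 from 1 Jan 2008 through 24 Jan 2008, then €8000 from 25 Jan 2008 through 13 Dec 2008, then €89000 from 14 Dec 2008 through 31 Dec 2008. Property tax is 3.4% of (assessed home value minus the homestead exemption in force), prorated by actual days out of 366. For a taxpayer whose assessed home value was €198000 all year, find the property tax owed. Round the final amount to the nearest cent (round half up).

1 Jan – 24 Jan 2008: 24 days, exemption €148000 → (€198000 − €148000) × 3.4% × 24/366 = €111.4754
25 Jan – 13 Dec 2008: 324 days, exemption €8000 → (€198000 − €8000) × 3.4% × 324/366 = €5718.6885
14 Dec – 31 Dec 2008: 18 days, exemption €89000 → (€198000 − €89000) × 3.4% × 18/366 = €182.2623
Total = €6012.4262

€6012.43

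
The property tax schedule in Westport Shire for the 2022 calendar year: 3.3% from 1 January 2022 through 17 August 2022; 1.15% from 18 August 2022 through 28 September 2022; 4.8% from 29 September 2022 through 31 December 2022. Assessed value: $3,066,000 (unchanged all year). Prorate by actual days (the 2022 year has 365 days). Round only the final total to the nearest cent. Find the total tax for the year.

$105,436.80

1 January – 17 August 2022: 229 days at 3.3% → $3,066,000 × 3.3% × 229/365 = $63,478.8000
18 August – 28 September 2022: 42 days at 1.15% → $3,066,000 × 1.15% × 42/365 = $4,057.2000
29 September – 31 December 2022: 94 days at 4.8% → $3,066,000 × 4.8% × 94/365 = $37,900.8000
Total = $105,436.8000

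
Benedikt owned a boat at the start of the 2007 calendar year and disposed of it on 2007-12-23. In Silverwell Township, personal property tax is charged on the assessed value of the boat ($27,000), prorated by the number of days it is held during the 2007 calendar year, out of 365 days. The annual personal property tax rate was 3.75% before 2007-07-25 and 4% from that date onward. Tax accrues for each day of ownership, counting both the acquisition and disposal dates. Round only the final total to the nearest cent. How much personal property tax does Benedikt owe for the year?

$1,018.42

2007-01-01 to 2007-07-24: 205 days at 3.75% → $27,000 × 3.75% × 205/365 = $568.6644
2007-07-25 to 2007-12-23: 152 days at 4% → $27,000 × 4% × 152/365 = $449.7534
Total = $1,018.4178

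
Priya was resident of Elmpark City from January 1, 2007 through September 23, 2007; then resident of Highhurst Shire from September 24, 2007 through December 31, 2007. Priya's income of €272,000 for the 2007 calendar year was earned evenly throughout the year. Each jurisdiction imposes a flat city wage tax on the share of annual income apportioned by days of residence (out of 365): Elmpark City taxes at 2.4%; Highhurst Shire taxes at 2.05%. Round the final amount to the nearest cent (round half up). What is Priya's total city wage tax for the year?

Elmpark City, January 1 – September 23, 2007: 266 days → €272,000 × 2.4% × 266/365 = €4,757.3918
Highhurst Shire, September 24 – December 31, 2007: 99 days → €272,000 × 2.05% × 99/365 = €1,512.3945
Total = €6,269.7863

€6,269.79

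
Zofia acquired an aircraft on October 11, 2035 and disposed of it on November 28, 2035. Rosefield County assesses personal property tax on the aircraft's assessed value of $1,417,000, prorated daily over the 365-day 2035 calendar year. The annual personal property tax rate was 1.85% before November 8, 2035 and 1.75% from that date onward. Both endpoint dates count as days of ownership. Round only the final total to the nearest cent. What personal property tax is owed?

October 11 – November 7, 2035: 28 days at 1.85% → $1,417,000 × 1.85% × 28/365 = $2,010.9753
November 8 – November 28, 2035: 21 days at 1.75% → $1,417,000 × 1.75% × 21/365 = $1,426.7055
Total = $3,437.6808

$3,437.68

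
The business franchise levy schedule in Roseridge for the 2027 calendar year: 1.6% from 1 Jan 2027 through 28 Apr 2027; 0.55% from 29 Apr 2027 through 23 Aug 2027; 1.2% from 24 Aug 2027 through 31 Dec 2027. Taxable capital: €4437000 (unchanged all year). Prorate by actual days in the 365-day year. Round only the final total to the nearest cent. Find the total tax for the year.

1 Jan – 28 Apr 2027: 118 days at 1.6% → €4437000 × 1.6% × 118/365 = €22950.8384
29 Apr – 23 Aug 2027: 117 days at 0.55% → €4437000 × 0.55% × 117/365 = €7822.4918
24 Aug – 31 Dec 2027: 130 days at 1.2% → €4437000 × 1.2% × 130/365 = €18963.6164
Total = €49736.9466

€49736.95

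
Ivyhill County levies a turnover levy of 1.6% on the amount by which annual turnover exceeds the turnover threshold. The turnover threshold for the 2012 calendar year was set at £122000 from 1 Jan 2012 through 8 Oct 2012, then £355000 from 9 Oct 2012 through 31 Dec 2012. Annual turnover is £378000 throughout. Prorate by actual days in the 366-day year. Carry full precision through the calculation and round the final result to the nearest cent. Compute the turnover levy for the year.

1 Jan – 8 Oct 2012: 282 days, exemption £122000 → (£378000 − £122000) × 1.6% × 282/366 = £3155.9344
9 Oct – 31 Dec 2012: 84 days, exemption £355000 → (£378000 − £355000) × 1.6% × 84/366 = £84.4590
Total = £3240.3934

£3240.39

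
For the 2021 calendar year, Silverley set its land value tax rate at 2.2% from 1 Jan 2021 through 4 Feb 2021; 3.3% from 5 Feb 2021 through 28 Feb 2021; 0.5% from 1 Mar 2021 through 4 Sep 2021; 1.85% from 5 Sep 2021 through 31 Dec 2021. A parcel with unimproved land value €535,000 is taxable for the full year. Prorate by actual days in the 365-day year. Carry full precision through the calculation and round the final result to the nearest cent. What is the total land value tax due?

1 Jan – 4 Feb 2021: 35 days at 2.2% → €535,000 × 2.2% × 35/365 = €1,128.6301
5 Feb – 28 Feb 2021: 24 days at 3.3% → €535,000 × 3.3% × 24/365 = €1,160.8767
1 Mar – 4 Sep 2021: 188 days at 0.5% → €535,000 × 0.5% × 188/365 = €1,377.8082
5 Sep – 31 Dec 2021: 118 days at 1.85% → €535,000 × 1.85% × 118/365 = €3,199.7397
Total = €6,867.0548

€6,867.05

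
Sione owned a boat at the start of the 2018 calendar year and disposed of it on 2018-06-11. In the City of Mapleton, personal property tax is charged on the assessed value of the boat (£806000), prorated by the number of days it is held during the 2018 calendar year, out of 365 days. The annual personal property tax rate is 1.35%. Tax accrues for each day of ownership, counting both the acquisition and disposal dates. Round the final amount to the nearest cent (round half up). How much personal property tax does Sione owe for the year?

Days held (2018-01-01 to 2018-06-11): 162 out of 365
Tax = £806000 × 1.35% × 162/365 = £4829.3753

£4829.38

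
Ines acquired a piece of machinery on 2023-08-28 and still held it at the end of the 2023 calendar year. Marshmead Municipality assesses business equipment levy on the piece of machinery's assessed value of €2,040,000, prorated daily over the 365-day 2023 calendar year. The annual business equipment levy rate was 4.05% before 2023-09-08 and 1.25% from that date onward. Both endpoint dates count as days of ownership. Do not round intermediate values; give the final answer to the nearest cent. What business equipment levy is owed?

€10,524.16

2023-08-28 to 2023-09-07: 11 days at 4.05% → €2,040,000 × 4.05% × 11/365 = €2,489.9178
2023-09-08 to 2023-12-31: 115 days at 1.25% → €2,040,000 × 1.25% × 115/365 = €8,034.2466
Total = €10,524.1644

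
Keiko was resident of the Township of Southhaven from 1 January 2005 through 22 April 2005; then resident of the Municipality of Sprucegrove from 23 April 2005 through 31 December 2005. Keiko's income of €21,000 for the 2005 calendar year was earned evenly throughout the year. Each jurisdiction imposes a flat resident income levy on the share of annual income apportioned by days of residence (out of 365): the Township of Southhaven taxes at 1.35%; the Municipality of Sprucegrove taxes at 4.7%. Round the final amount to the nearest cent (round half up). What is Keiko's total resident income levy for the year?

€771.13

The Township of Southhaven, 1 January – 22 April 2005: 112 days → €21,000 × 1.35% × 112/365 = €86.9918
The Municipality of Sprucegrove, 23 April – 31 December 2005: 253 days → €21,000 × 4.7% × 253/365 = €684.1397
Total = €771.1315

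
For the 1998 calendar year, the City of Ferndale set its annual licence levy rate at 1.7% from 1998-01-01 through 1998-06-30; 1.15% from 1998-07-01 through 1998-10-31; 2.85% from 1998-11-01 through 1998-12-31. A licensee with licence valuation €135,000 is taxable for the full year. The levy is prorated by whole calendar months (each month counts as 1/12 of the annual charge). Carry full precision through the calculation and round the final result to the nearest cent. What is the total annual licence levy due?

1998-01-01 to 1998-06-30: 6 months at 1.7% → €135,000 × 1.7% × 6/12 = €1,147.5000
1998-07-01 to 1998-10-31: 4 months at 1.15% → €135,000 × 1.15% × 4/12 = €517.5000
1998-11-01 to 1998-12-31: 2 months at 2.85% → €135,000 × 2.85% × 2/12 = €641.2500
Total = €2,306.2500

€2,306.25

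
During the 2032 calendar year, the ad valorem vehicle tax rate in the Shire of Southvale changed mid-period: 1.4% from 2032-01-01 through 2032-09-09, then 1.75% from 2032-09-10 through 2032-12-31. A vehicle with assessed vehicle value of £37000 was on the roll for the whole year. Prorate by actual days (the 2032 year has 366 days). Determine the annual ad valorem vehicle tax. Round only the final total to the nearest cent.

£557.98

2032-01-01 to 2032-09-09: 253 days at 1.4% → £37000 × 1.4% × 253/366 = £358.0710
2032-09-10 to 2032-12-31: 113 days at 1.75% → £37000 × 1.75% × 113/366 = £199.9112
Total = £557.9822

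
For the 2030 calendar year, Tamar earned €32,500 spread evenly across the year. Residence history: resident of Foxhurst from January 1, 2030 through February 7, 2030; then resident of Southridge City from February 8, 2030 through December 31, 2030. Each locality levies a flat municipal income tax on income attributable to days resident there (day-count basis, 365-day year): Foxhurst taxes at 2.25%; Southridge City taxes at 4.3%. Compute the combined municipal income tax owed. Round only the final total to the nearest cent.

Foxhurst, January 1 – February 7, 2030: 38 days → €32,500 × 2.25% × 38/365 = €76.1301
Southridge City, February 8 – December 31, 2030: 327 days → €32,500 × 4.3% × 327/365 = €1,252.0068
Total = €1,328.1370

€1,328.14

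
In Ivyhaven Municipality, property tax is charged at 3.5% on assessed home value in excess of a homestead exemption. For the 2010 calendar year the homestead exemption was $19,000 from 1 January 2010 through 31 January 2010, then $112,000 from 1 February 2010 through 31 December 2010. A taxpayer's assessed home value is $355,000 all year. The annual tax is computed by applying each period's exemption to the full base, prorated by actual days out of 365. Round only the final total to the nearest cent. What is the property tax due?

1 January – 31 January 2010: 31 days, exemption $19,000 → ($355,000 − $19,000) × 3.5% × 31/365 = $998.7945
1 February – 31 December 2010: 334 days, exemption $112,000 → ($355,000 − $112,000) × 3.5% × 334/365 = $7,782.6575
Total = $8,781.4521

$8,781.45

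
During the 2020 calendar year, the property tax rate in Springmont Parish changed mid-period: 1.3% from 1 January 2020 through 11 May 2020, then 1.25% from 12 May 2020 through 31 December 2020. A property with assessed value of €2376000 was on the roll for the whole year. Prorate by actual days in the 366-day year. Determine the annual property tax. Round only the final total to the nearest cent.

1 January – 11 May 2020: 132 days at 1.3% → €2376000 × 1.3% × 132/366 = €11139.9344
12 May – 31 December 2020: 234 days at 1.25% → €2376000 × 1.25% × 234/366 = €18988.5246
Total = €30128.4590

€30128.46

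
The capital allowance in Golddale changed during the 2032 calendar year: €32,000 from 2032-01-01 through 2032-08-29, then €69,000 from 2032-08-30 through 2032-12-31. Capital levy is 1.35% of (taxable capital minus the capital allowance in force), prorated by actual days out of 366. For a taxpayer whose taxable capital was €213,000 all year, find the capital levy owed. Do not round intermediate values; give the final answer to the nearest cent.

€2,274.27

2032-01-01 to 2032-08-29: 242 days, exemption €32,000 → (€213,000 − €32,000) × 1.35% × 242/366 = €1,615.6475
2032-08-30 to 2032-12-31: 124 days, exemption €69,000 → (€213,000 − €69,000) × 1.35% × 124/366 = €658.6230
Total = €2,274.2705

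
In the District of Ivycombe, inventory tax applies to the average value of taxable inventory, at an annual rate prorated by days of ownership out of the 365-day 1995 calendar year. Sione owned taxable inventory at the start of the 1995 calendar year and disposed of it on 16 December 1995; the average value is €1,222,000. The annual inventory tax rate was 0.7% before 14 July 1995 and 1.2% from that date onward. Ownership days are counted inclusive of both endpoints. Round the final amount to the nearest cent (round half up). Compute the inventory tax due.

1 January – 13 July 1995: 194 days at 0.7% → €1,222,000 × 0.7% × 194/365 = €4,546.5096
14 July – 16 December 1995: 156 days at 1.2% → €1,222,000 × 1.2% × 156/365 = €6,267.3534
Total = €10,813.8630

€10,813.86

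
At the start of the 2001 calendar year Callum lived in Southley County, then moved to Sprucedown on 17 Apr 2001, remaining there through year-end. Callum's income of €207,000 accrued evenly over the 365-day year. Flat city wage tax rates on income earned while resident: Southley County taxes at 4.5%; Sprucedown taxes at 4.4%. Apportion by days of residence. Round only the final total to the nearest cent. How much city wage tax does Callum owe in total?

€9,168.12

Southley County, 1 Jan – 16 Apr 2001: 106 days → €207,000 × 4.5% × 106/365 = €2,705.1781
Sprucedown, 17 Apr – 31 Dec 2001: 259 days → €207,000 × 4.4% × 259/365 = €6,462.9370
Total = €9,168.1151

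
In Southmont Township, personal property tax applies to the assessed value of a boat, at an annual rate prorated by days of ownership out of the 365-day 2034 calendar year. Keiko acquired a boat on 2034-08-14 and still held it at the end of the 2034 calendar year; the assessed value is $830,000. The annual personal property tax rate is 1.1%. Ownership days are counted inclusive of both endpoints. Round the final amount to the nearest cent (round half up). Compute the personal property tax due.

Days held (2034-08-14 to 2034-12-31): 140 out of 365
Tax = $830,000 × 1.1% × 140/365 = $3,501.9178

$3,501.92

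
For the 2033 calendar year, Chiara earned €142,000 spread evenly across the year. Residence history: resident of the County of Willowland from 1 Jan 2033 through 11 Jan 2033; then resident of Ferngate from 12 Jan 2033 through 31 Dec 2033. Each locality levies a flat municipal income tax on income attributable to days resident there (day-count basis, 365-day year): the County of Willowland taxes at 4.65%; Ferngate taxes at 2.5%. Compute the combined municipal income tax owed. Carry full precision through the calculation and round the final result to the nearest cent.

The County of Willowland, 1 Jan – 11 Jan 2033: 11 days → €142,000 × 4.65% × 11/365 = €198.9945
Ferngate, 12 Jan – 31 Dec 2033: 354 days → €142,000 × 2.5% × 354/365 = €3,443.0137
Total = €3,642.0082

€3,642.01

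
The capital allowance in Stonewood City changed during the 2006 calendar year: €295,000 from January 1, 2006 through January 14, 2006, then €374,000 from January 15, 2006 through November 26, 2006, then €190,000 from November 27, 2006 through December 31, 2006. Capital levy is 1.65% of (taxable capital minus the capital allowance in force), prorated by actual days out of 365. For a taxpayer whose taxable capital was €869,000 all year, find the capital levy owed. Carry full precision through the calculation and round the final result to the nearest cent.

€8,508.62

January 1 – January 14, 2006: 14 days, exemption €295,000 → (€869,000 − €295,000) × 1.65% × 14/365 = €363.2712
January 15 – November 26, 2006: 316 days, exemption €374,000 → (€869,000 − €374,000) × 1.65% × 316/365 = €7,071.0411
November 27 – December 31, 2006: 35 days, exemption €190,000 → (€869,000 − €190,000) × 1.65% × 35/365 = €1,074.3082
Total = €8,508.6205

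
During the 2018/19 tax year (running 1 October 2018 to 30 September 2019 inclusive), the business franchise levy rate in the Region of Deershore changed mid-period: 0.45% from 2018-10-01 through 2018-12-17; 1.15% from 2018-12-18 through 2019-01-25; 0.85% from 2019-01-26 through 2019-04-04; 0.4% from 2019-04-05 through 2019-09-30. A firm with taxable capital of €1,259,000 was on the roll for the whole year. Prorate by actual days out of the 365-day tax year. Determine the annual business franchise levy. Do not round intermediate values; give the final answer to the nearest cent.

€7,250.46

2018-10-01 to 2018-12-17: 78 days at 0.45% → €1,259,000 × 0.45% × 78/365 = €1,210.7096
2018-12-18 to 2019-01-25: 39 days at 1.15% → €1,259,000 × 1.15% × 39/365 = €1,547.0178
2019-01-26 to 2019-04-04: 69 days at 0.85% → €1,259,000 × 0.85% × 69/365 = €2,023.0233
2019-04-05 to 2019-09-30: 179 days at 0.4% → €1,259,000 × 0.4% × 179/365 = €2,469.7096
Total = €7,250.4603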